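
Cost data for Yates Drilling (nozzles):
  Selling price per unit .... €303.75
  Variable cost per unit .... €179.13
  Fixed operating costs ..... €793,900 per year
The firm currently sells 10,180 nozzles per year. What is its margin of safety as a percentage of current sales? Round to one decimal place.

Contribution margin per unit = €303.75 − €179.13 = €124.62. Break-even units = €793,900 ÷ €124.62 = 6,370.57; break-even revenue = 6,370.57 × €303.75 = €1,935,059.58.
Current sales = 10,180 × €303.75 = €3,092,175.00.
Margin of safety = (€3,092,175.00 − €1,935,059.58) ÷ €3,092,175.00 = 37.4%.

37.4%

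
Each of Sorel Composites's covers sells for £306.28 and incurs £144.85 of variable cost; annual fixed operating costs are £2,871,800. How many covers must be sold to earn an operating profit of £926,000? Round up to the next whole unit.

Each unit contributes £306.28 − £144.85 = £161.43.
Need Q such that Q × £161.43 − £2,871,800 = £926,000, i.e. Q = £3,797,800 / £161.43 = 23,525.99 → 23,526.

23,526 covers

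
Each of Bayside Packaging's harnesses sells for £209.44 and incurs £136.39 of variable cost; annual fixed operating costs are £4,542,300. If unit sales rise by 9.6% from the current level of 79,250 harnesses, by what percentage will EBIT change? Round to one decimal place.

+44.6%

Total contribution margin = 79,250 × £73.05 = £5,789,212.50.
EBIT = £5,789,212.50 − £4,542,300 = £1,246,912.50.
Degree of operating leverage = £5,789,212.50 / £1,246,912.50 = 4.6428.
Operating income changes by 4.6428 × +9.6% = +44.6%.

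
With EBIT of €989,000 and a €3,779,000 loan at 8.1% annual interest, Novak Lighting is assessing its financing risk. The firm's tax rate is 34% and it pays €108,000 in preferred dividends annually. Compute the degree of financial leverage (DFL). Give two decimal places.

1.90

Interest = €306,099.00.
Preferred dividends grossed up pre-tax: €108,000 / (1 − 0.34) = €163,636.36.
DFL = EBIT ÷ [EBIT − I − D_p/(1−t)] = €989,000 ÷ [€989,000 − €306,099.00 − €163,636.36] = €989,000 ÷ €519,264.64 = 1.9046.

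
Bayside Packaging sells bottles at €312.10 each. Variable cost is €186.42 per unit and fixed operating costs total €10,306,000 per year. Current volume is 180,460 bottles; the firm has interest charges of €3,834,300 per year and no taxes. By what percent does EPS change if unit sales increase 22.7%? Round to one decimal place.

At 180,460 units, contribution = 180,460 × €125.68 = €22,680,212.80.
EBIT = €22,680,212.80 − €10,306,000 = €12,374,212.80.
After interest of €3,834,300.00, pre-tax earnings = €8,539,912.80.
Degree of combined leverage = contribution ÷ (EBIT − I) = €22,680,212.80 ÷ €8,539,912.80 = 2.6558.
%ΔEPS = DCL × %ΔSales = 2.6558 × +22.7% = +60.3%.

+60.3%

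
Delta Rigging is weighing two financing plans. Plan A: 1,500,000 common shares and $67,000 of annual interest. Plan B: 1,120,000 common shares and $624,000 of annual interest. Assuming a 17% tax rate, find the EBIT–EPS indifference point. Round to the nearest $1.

$2,265,684

Set EPS_A = EPS_B: (EBIT − $67,000)(1 − 0.17) ÷ 1,500,000 = (EBIT − $624,000)(1 − 0.17) ÷ 1,120,000.
Cancelling (1 − t) and cross-multiplying: 1,120,000·(EBIT − 67,000) = 1,500,000·(EBIT − 624,000).
Solving, EBIT = (624,000·1,500,000 − 67,000·1,120,000) / (1,500,000 − 1,120,000) = 860,960,000,000 / 380,000 = 2,265,684.21.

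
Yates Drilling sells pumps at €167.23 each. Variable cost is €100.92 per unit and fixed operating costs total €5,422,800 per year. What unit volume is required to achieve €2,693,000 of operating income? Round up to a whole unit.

Contribution margin per unit = €167.23 − €100.92 = €66.31.
Required volume = (fixed costs + target profit) ÷ CM = (€5,422,800 + €2,693,000) ÷ €66.31 = 122,391.80, so 122,392 pumps.

122,392 pumps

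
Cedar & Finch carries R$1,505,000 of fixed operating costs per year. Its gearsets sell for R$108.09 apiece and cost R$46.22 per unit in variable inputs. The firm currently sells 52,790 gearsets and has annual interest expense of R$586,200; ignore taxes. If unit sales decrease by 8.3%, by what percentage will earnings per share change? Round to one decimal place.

-23.1%

At 52,790 units, contribution = 52,790 × R$61.87 = R$3,266,117.30.
Operating income = contribution − fixed costs = R$3,266,117.30 − R$1,505,000 = R$1,761,117.30.
After interest of R$586,200.00, pre-tax earnings = R$1,174,917.30.
DCL = total CM / (EBIT − I) = R$3,266,117.30 / R$1,174,917.30 = 2.7799.
%ΔEPS = DCL × %ΔSales = 2.7799 × -8.3% = -23.1%.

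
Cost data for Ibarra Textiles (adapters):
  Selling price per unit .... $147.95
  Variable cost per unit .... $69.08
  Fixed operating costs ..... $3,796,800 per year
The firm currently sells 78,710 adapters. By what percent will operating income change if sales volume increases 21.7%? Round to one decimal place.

Contribution at this volume is 78,710 × $78.87 = $6,207,857.70.
Subtracting fixed costs: EBIT = $6,207,857.70 − $3,796,800 = $2,411,057.70.
So DOL = total CM / EBIT = $6,207,857.70 / $2,411,057.70 = 2.5747.
%ΔEBIT = DOL × %ΔSales = 2.5747 × +21.7% = +55.9%.

+55.9%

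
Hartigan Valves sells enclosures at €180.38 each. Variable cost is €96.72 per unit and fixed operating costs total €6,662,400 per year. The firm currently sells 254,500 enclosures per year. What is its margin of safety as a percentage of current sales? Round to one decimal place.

Contribution margin per unit = €180.38 − €96.72 = €83.66. Break-even units = €6,662,400 ÷ €83.66 = 79,636.62; break-even revenue = 79,636.62 × €180.38 = €14,364,854.32.
Actual sales revenue = 254,500 × €180.38 = €45,906,710.00.
Margin of safety = (€45,906,710.00 − €14,364,854.32) ÷ €45,906,710.00 = 68.7%.

68.7%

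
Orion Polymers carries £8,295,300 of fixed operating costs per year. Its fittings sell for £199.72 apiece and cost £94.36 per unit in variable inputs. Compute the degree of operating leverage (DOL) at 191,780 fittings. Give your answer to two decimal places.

1.70

At 191,780 units, contribution = 191,780 × £105.36 = £20,205,940.80.
Subtracting fixed costs: EBIT = £20,205,940.80 − £8,295,300 = £11,910,640.80.
So DOL = total CM / EBIT = £20,205,940.80 / £11,910,640.80 = 1.6965.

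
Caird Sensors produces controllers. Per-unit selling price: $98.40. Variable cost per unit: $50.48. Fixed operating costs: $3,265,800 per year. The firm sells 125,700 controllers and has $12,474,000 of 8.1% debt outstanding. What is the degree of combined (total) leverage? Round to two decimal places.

Contribution at this volume is 125,700 × $47.92 = $6,023,544.00.
Operating income = contribution − fixed costs = $6,023,544.00 − $3,265,800 = $2,757,744.00. Interest = $1,010,394.00, so EBIT − I = $1,747,350.00.
DCL = contribution ÷ (EBIT − I) = $6,023,544.00 ÷ $1,747,350.00 = 3.4472.

3.45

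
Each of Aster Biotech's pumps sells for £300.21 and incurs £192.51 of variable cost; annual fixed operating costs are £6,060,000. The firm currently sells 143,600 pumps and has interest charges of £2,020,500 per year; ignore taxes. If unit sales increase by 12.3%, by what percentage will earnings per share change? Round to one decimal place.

+25.8%

Contribution at this volume is 143,600 × £107.70 = £15,465,720.00.
EBIT = £15,465,720.00 − £6,060,000 = £9,405,720.00.
Interest = £2,020,500.00, so EBIT − I = £7,385,220.00.
DCL = total CM / (EBIT − I) = £15,465,720.00 / £7,385,220.00 = 2.0941.
EPS therefore changes by 2.0941 × (+12.3%) = +25.8%.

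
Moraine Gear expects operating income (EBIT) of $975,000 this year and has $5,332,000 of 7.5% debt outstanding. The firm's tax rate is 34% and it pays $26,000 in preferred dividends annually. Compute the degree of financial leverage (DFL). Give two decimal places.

1.82

Annual interest charges come to $399,900.00.
Pre-tax preferred-dividend burden = $26,000 ÷ (1 − 0.34) = $39,393.94.
DFL = EBIT ÷ [EBIT − I − D_p/(1−t)] = $975,000 ÷ [$975,000 − $399,900.00 − $39,393.94] = $975,000 ÷ $535,706.06 = 1.8200.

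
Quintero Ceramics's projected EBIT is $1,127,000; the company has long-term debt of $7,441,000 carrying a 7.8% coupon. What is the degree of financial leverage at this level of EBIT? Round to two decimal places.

2.06

Interest = $580,398.00.
DFL = EBIT ÷ (EBIT − I) = $1,127,000 ÷ ($1,127,000 − $580,398.00) = $1,127,000 ÷ $546,602.00 = 2.0618.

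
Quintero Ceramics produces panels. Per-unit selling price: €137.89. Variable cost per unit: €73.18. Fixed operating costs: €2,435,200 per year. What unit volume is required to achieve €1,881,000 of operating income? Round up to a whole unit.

Contribution margin per unit = €137.89 − €73.18 = €64.71.
Units = (FC + target) / CM = (€2,435,200 + €1,881,000) / €64.71 = 66,700.66, so 66,701 panels.

66,701 panels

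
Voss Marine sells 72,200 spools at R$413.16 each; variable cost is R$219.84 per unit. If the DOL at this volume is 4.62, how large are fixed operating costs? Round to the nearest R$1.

R$10,936,556

Contribution at this volume is 72,200 × R$193.32 = R$13,957,704.00.
Since DOL = CM ÷ EBIT, EBIT = R$13,957,704.00 ÷ 4.62 = R$3,021,148.05.
And FC = contribution − EBIT = R$13,957,704.00 − R$3,021,148.05 = R$10,936,556.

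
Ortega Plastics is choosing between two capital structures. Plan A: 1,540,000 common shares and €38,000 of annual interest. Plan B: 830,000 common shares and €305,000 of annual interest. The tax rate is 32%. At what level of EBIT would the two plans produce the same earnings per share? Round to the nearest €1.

€617,127

Set EPS_A = EPS_B: (EBIT − €38,000)(1 − 0.32) ÷ 1,540,000 = (EBIT − €305,000)(1 − 0.32) ÷ 830,000.
The (1 − t) factor cancels: (EBIT − 38,000) × 830,000 = (EBIT − 305,000) × 1,540,000.
Solving, EBIT = (305,000·1,540,000 − 38,000·830,000) / (1,540,000 − 830,000) = 438,160,000,000 / 710,000 = 617,126.76.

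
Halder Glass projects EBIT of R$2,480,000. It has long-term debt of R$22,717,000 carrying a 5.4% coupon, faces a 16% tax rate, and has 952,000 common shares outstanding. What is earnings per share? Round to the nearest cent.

Interest = R$1,226,718.00, so EBT = R$2,480,000 − R$1,226,718.00 = R$1,253,282.00.
Net income = R$1,253,282.00 × (1 − 0.16) = R$1,052,756.88.
Per share: R$1,052,756.88 / 952,000 shares = R$1.11.

R$1.11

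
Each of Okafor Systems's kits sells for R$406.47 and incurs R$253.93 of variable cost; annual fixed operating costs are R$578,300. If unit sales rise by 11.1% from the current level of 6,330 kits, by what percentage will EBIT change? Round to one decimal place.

+27.7%

Contribution at this volume is 6,330 × R$152.54 = R$965,578.20.
EBIT = R$965,578.20 − R$578,300 = R$387,278.20.
DOL = contribution ÷ EBIT = R$965,578.20 ÷ R$387,278.20 = 2.4932.
%ΔEBIT = DOL × %ΔSales = 2.4932 × +11.1% = +27.7%.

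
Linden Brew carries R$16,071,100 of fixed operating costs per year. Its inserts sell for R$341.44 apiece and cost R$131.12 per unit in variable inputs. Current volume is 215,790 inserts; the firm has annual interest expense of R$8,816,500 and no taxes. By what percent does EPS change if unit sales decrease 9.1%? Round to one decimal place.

Contribution at this volume is 215,790 × R$210.32 = R$45,384,952.80.
Operating income = contribution − fixed costs = R$45,384,952.80 − R$16,071,100 = R$29,313,852.80.
Interest = R$8,816,500.00, so EBIT − I = R$20,497,352.80.
Degree of combined leverage = contribution ÷ (EBIT − I) = R$45,384,952.80 ÷ R$20,497,352.80 = 2.2142.
%ΔEPS = DCL × %ΔSales = 2.2142 × -9.1% = -20.1%.

-20.1%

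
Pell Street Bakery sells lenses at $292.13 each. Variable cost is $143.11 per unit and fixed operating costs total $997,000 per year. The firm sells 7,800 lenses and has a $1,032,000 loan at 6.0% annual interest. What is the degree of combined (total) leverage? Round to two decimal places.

At 7,800 units, contribution = 7,800 × $149.02 = $1,162,356.00.
EBIT = $1,162,356.00 − $997,000 = $165,356.00. Interest = $61,920.00, so EBIT − I = $103,436.00.
Degree of total leverage = total CM / (EBIT − interest) = $1,162,356.00 / $103,436.00 = 11.2374.

11.24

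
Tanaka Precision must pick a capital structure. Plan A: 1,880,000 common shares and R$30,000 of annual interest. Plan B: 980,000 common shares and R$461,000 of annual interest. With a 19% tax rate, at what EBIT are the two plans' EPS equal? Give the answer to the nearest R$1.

R$930,311

At indifference, (EBIT − 30,000)(1 − t)/1,880,000 = (EBIT − 461,000)(1 − t)/980,000.
The (1 − t) factor cancels: (EBIT − 30,000) × 980,000 = (EBIT − 461,000) × 1,880,000.
EBIT × (1,880,000 − 980,000) = 461,000 × 1,880,000 − 30,000 × 980,000 = 837,280,000,000, so EBIT = 837,280,000,000 ÷ 900,000 = 930,311.11.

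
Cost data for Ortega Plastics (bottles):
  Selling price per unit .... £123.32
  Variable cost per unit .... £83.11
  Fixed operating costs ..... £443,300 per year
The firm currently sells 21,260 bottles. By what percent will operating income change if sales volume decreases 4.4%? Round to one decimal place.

Total contribution margin = 21,260 × £40.21 = £854,864.60.
Subtracting fixed costs: EBIT = £854,864.60 − £443,300 = £411,564.60.
So DOL = total CM / EBIT = £854,864.60 / £411,564.60 = 2.0771.
%ΔEBIT = DOL × %ΔSales = 2.0771 × -4.4% = -9.1%.

-9.1%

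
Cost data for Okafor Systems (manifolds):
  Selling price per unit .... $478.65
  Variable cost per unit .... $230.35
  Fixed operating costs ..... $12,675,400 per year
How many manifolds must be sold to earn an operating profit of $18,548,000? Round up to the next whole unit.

125,749 manifolds

Contribution margin per unit = $478.65 − $230.35 = $248.30.
Required volume = (fixed costs + target profit) ÷ CM = ($12,675,400 + $18,548,000) ÷ $248.30 = 125,748.69, so 125,749 manifolds.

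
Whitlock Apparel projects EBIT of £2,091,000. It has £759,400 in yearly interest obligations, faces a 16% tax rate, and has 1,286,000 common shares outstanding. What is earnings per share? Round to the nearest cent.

Interest = £759,400.00, so EBT = £2,091,000 − £759,400.00 = £1,331,600.00.
After tax at 16%: net income = £1,331,600.00 × 0.84 = £1,118,544.00.
Per share: £1,118,544.00 / 1,286,000 shares = £0.87.

£0.87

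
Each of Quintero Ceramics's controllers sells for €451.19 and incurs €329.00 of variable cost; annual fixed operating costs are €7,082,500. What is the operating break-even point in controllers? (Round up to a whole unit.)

Contribution margin per unit = €451.19 − €329.00 = €122.19.
Break-even volume = fixed costs ÷ CM per unit = €7,082,500 ÷ €122.19 = 57,963.01, so 57,964 controllers.

57,964 controllers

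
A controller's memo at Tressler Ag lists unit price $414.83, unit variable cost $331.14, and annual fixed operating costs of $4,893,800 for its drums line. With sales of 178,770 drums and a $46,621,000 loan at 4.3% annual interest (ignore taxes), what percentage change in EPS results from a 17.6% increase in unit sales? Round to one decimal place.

Total contribution margin = 178,770 × $83.69 = $14,961,261.30.
Operating income = contribution − fixed costs = $14,961,261.30 − $4,893,800 = $10,067,461.30.
After interest of $2,004,703.00, pre-tax earnings = $8,062,758.30.
DCL = total CM / (EBIT − I) = $14,961,261.30 / $8,062,758.30 = 1.8556.
EPS therefore changes by 1.8556 × (+17.6%) = +32.7%.

+32.7%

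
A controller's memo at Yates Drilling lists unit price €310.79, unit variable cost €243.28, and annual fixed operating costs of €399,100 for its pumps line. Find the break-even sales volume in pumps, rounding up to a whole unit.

5,912 pumps

Each unit contributes €310.79 − €243.28 = €67.51.
Break-even volume = fixed costs ÷ CM per unit = €399,100 ÷ €67.51 = 5,911.72, so 5,912 pumps.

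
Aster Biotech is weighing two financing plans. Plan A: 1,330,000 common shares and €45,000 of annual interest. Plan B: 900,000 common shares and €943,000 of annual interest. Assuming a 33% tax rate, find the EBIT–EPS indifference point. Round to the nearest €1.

€2,822,535

At indifference, (EBIT − 45,000)(1 − t)/1,330,000 = (EBIT − 943,000)(1 − t)/900,000.
Cancelling (1 − t) and cross-multiplying: 900,000·(EBIT − 45,000) = 1,330,000·(EBIT − 943,000).
Solving, EBIT = (943,000·1,330,000 − 45,000·900,000) / (1,330,000 − 900,000) = 1,213,690,000,000 / 430,000 = 2,822,534.88.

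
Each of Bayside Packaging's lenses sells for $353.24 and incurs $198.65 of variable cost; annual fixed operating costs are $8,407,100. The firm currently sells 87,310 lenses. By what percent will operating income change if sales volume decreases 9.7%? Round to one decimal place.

-25.7%

At 87,310 units, contribution = 87,310 × $154.59 = $13,497,252.90.
Subtracting fixed costs: EBIT = $13,497,252.90 − $8,407,100 = $5,090,152.90.
Degree of operating leverage = $13,497,252.90 / $5,090,152.90 = 2.6516.
%ΔEBIT = DOL × %ΔSales = 2.6516 × -9.7% = -25.7%.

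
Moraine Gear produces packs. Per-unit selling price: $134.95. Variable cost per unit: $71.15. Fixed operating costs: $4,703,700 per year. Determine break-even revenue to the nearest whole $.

$9,949,284

CM per unit = $134.95 − $71.15 = $63.80; CM ratio = $63.80 / $134.95 = 0.4728.
Break-even revenue = fixed costs × price ÷ CM = $4,703,700 × $134.95 ÷ $63.80 = $9,949,284.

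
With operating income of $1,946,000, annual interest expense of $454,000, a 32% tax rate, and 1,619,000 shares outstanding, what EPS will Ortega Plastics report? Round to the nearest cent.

$0.63

Pre-tax income = $1,946,000 − $454,000.00 = $1,492,000.00.
Net income = $1,492,000.00 × (1 − 0.32) = $1,014,560.00.
EPS = $1,014,560.00 ÷ 1,619,000 = $0.63.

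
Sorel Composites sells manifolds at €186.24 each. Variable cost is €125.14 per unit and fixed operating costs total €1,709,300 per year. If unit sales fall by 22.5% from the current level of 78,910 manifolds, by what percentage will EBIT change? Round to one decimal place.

-34.9%

At 78,910 units, contribution = 78,910 × €61.10 = €4,821,401.00.
EBIT = €4,821,401.00 − €1,709,300 = €3,112,101.00.
Degree of operating leverage = €4,821,401.00 / €3,112,101.00 = 1.5492.
So EBIT moves 1.5492 × (-22.5%) = -34.9%.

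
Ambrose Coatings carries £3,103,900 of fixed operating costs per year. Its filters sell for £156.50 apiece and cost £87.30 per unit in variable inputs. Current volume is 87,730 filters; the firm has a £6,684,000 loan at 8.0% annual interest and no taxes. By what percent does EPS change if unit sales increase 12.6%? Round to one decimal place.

+31.4%

At 87,730 units, contribution = 87,730 × £69.20 = £6,070,916.00.
Subtracting fixed costs: EBIT = £6,070,916.00 − £3,103,900 = £2,967,016.00.
After interest of £534,720.00, pre-tax earnings = £2,432,296.00.
DCL = total CM / (EBIT − I) = £6,070,916.00 / £2,432,296.00 = 2.4960.
EPS therefore changes by 2.4960 × (+12.6%) = +31.4%.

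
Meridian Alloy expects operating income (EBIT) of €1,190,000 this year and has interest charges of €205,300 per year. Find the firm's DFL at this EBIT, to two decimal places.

1.21

Interest = €205,300.00.
Degree of financial leverage = EBIT / (EBIT − interest) = €1,190,000 / €984,700.00 = 1.2085.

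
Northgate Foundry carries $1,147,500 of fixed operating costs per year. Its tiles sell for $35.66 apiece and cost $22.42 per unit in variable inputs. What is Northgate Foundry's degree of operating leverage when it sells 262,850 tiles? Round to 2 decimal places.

At 262,850 units, contribution = 262,850 × $13.24 = $3,480,134.00.
Subtracting fixed costs: EBIT = $3,480,134.00 − $1,147,500 = $2,332,634.00.
DOL = contribution ÷ EBIT = $3,480,134.00 ÷ $2,332,634.00 = 1.4919.

1.49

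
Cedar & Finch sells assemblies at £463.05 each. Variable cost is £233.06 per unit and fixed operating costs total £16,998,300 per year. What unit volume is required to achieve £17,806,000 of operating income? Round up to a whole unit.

151,330 assemblies

Contribution margin per unit = £463.05 − £233.06 = £229.99.
Units = (FC + target) / CM = (£16,998,300 + £17,806,000) / £229.99 = 151,329.62, so 151,330 assemblies.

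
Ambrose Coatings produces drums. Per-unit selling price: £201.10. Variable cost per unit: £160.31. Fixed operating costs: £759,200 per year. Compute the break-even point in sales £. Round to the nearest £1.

Contribution margin per unit = £201.10 − £160.31 = £40.79, a CM ratio of £40.79 ÷ £201.10 = 0.2028.
Break-even sales = FC ÷ CM ratio = £759,200 × £201.10 / £40.79 = £3,742,955.

£3,742,955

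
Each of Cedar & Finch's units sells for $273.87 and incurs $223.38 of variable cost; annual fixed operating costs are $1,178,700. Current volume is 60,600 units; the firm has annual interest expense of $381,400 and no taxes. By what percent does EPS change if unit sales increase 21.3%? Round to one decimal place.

At 60,600 units, contribution = 60,600 × $50.49 = $3,059,694.00.
Operating income = contribution − fixed costs = $3,059,694.00 − $1,178,700 = $1,880,994.00.
Interest = $381,400.00, so EBIT − I = $1,499,594.00.
DCL = total CM / (EBIT − I) = $3,059,694.00 / $1,499,594.00 = 2.0403.
EPS therefore changes by 2.0403 × (+21.3%) = +43.5%.

+43.5%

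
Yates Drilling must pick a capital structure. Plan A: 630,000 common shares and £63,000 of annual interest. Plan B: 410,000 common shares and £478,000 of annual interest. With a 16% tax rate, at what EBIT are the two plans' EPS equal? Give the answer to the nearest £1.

At indifference, (EBIT − 63,000)(1 − t)/630,000 = (EBIT − 478,000)(1 − t)/410,000.
The (1 − t) factor cancels: (EBIT − 63,000) × 410,000 = (EBIT − 478,000) × 630,000.
EBIT × (630,000 − 410,000) = 478,000 × 630,000 − 63,000 × 410,000 = 275,310,000,000, so EBIT = 275,310,000,000 ÷ 220,000 = 1,251,409.09.

£1,251,409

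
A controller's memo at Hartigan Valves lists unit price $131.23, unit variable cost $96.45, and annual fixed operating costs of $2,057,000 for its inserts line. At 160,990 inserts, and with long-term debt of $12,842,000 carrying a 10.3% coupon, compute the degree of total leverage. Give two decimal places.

2.52

At 160,990 units, contribution = 160,990 × $34.78 = $5,599,232.20.
Operating income = contribution − fixed costs = $5,599,232.20 − $2,057,000 = $3,542,232.20. Interest = $1,322,726.00, so EBIT − I = $2,219,506.20.
Degree of total leverage = total CM / (EBIT − interest) = $5,599,232.20 / $2,219,506.20 = 2.5227.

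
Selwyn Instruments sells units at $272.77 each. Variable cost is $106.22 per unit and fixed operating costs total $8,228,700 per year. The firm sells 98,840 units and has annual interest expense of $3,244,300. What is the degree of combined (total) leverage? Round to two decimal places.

Contribution at this volume is 98,840 × $166.55 = $16,461,802.00.
Subtracting fixed costs: EBIT = $16,461,802.00 − $8,228,700 = $8,233,102.00. Interest = $3,244,300.00, so EBIT − I = $4,988,802.00.
Degree of total leverage = total CM / (EBIT − interest) = $16,461,802.00 / $4,988,802.00 = 3.2998.

3.30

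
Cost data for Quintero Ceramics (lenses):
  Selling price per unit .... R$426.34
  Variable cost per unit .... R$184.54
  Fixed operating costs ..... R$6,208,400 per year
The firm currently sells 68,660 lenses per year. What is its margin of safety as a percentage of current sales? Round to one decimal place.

62.6%

Each unit contributes R$426.34 − R$184.54 = R$241.80. Break-even units = R$6,208,400 ÷ R$241.80 = 25,675.77; break-even revenue = 25,675.77 × R$426.34 = R$10,946,605.69.
Actual sales revenue = 68,660 × R$426.34 = R$29,272,504.40.
Margin of safety = (R$29,272,504.40 − R$10,946,605.69) ÷ R$29,272,504.40 = 62.6%.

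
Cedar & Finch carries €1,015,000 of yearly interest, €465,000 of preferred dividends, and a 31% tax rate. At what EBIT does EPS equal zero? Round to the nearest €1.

Preferred dividends are paid after tax, so their pre-tax equivalent is €465,000 ÷ (1 − 0.31) = €673,913.04.
Financial break-even EBIT = interest + D_p ÷ (1 − t) = €1,015,000 + €673,913.04 = €1,688,913.04.

€1,688,913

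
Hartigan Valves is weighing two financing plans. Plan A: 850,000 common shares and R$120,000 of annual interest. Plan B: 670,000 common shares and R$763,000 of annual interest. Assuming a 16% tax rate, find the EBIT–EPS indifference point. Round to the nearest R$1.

R$3,156,389

At indifference, (EBIT − 120,000)(1 − t)/850,000 = (EBIT − 763,000)(1 − t)/670,000.
Cancelling (1 − t) and cross-multiplying: 670,000·(EBIT − 120,000) = 850,000·(EBIT − 763,000).
EBIT × (850,000 − 670,000) = 763,000 × 850,000 − 120,000 × 670,000 = 568,150,000,000, so EBIT = 568,150,000,000 ÷ 180,000 = 3,156,388.89.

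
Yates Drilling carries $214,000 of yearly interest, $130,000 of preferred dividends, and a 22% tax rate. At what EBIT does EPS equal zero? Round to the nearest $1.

$380,667

Preferred dividends are paid after tax, so their pre-tax equivalent is $130,000 ÷ (1 − 0.22) = $166,666.67.
EPS = 0 when EBIT covers interest plus the pre-tax preferred burden: $214,000 + $166,666.67 = $380,666.67.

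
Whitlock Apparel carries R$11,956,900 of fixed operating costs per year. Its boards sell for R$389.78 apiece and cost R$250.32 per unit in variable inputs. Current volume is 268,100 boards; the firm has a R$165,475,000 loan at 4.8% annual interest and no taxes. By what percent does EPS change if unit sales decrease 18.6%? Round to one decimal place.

-39.8%

At 268,100 units, contribution = 268,100 × R$139.46 = R$37,389,226.00.
Subtracting fixed costs: EBIT = R$37,389,226.00 − R$11,956,900 = R$25,432,326.00.
After interest of R$7,942,800.00, pre-tax earnings = R$17,489,526.00.
Degree of combined leverage = contribution ÷ (EBIT − I) = R$37,389,226.00 ÷ R$17,489,526.00 = 2.1378.
%ΔEPS = DCL × %ΔSales = 2.1378 × -18.6% = -39.8%.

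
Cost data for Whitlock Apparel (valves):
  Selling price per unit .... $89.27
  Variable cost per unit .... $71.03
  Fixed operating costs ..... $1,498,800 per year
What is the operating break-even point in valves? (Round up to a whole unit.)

Each unit contributes $89.27 − $71.03 = $18.24.
Units to break even: $1,498,800 ÷ $18.24 = 82,171.05, rounded up to 82,172.

82,172 valves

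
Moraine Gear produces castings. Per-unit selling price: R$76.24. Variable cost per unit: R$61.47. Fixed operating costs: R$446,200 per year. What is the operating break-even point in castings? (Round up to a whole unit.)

30,210 castings

Contribution margin per unit = R$76.24 − R$61.47 = R$14.77.
Break-even Q = R$446,200 / R$14.77 = 30,209.88 → 30,210 castings.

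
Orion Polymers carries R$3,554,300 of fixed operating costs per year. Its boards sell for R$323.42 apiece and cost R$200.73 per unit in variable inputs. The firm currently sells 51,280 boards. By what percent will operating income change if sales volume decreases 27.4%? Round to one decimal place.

Total contribution margin = 51,280 × R$122.69 = R$6,291,543.20.
EBIT = R$6,291,543.20 − R$3,554,300 = R$2,737,243.20.
So DOL = total CM / EBIT = R$6,291,543.20 / R$2,737,243.20 = 2.2985.
%ΔEBIT = DOL × %ΔSales = 2.2985 × -27.4% = -63.0%.

-63.0%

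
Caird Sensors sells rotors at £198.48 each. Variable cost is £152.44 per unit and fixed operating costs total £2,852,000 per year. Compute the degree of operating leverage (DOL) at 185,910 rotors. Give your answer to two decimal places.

1.50

Total contribution margin = 185,910 × £46.04 = £8,559,296.40.
EBIT = £8,559,296.40 − £2,852,000 = £5,707,296.40.
Degree of operating leverage = £8,559,296.40 / £5,707,296.40 = 1.4997.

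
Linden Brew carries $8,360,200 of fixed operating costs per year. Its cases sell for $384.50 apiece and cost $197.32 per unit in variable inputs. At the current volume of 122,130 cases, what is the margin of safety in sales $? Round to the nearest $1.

$29,785,692

Each unit contributes $384.50 − $197.32 = $187.18. Break-even units = $8,360,200 ÷ $187.18 = 44,663.96; break-even revenue = 44,663.96 × $384.50 = $17,173,292.55.
Current sales = 122,130 × $384.50 = $46,958,985.00.
Margin of safety = $46,958,985.00 − $17,173,292.55 = $29,785,692.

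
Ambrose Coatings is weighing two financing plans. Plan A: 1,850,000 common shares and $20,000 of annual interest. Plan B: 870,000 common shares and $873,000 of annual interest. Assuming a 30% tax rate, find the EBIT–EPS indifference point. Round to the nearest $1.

Set EPS_A = EPS_B: (EBIT − $20,000)(1 − 0.30) ÷ 1,850,000 = (EBIT − $873,000)(1 − 0.30) ÷ 870,000.
The (1 − t) factor cancels: (EBIT − 20,000) × 870,000 = (EBIT − 873,000) × 1,850,000.
EBIT × (1,850,000 − 870,000) = 873,000 × 1,850,000 − 20,000 × 870,000 = 1,597,650,000,000, so EBIT = 1,597,650,000,000 ÷ 980,000 = 1,630,255.10.

$1,630,255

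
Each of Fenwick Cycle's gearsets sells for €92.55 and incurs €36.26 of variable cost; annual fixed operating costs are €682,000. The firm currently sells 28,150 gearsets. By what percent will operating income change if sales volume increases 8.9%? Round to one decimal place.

At 28,150 units, contribution = 28,150 × €56.29 = €1,584,563.50.
Subtracting fixed costs: EBIT = €1,584,563.50 − €682,000 = €902,563.50.
DOL = contribution ÷ EBIT = €1,584,563.50 ÷ €902,563.50 = 1.7556.
Operating income changes by 1.7556 × +8.9% = +15.6%.

+15.6%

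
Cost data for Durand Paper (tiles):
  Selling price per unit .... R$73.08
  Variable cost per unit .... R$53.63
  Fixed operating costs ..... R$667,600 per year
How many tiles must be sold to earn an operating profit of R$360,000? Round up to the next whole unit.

Each unit contributes R$73.08 − R$53.63 = R$19.45.
Units = (FC + target) / CM = (R$667,600 + R$360,000) / R$19.45 = 52,832.90, so 52,833 tiles.

52,833 tiles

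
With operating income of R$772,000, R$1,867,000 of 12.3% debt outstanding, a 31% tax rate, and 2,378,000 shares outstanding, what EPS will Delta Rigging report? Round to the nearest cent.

R$0.16

Interest = R$229,641.00, so EBT = R$772,000 − R$229,641.00 = R$542,359.00.
Net income = R$542,359.00 × (1 − 0.31) = R$374,227.71.
Per share: R$374,227.71 / 2,378,000 shares = R$0.16.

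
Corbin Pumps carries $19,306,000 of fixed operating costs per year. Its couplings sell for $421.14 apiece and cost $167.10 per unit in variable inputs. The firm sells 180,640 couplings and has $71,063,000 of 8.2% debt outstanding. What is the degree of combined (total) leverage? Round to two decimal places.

2.21

At 180,640 units, contribution = 180,640 × $254.04 = $45,889,785.60.
EBIT = $45,889,785.60 − $19,306,000 = $26,583,785.60. Interest = $5,827,166.00, so EBIT − I = $20,756,619.60.
DCL = contribution ÷ (EBIT − I) = $45,889,785.60 ÷ $20,756,619.60 = 2.2109.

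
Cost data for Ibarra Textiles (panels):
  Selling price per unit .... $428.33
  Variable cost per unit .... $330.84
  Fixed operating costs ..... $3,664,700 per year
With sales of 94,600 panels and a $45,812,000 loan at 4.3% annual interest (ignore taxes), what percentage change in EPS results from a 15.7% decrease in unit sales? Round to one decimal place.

Total contribution margin = 94,600 × $97.49 = $9,222,554.00.
EBIT = $9,222,554.00 − $3,664,700 = $5,557,854.00.
After interest of $1,969,916.00, pre-tax earnings = $3,587,938.00.
DCL = total CM / (EBIT − I) = $9,222,554.00 / $3,587,938.00 = 2.5704.
%ΔEPS = DCL × %ΔSales = 2.5704 × -15.7% = -40.4%.

-40.4%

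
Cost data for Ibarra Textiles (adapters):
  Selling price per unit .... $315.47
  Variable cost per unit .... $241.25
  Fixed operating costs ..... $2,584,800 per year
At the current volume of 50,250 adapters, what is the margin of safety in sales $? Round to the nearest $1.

$4,865,749

Contribution margin per unit = $315.47 − $241.25 = $74.22. Break-even units = $2,584,800 ÷ $74.22 = 34,826.19; break-even revenue = 34,826.19 × $315.47 = $10,986,618.92.
Actual sales revenue = 50,250 × $315.47 = $15,852,367.50.
Margin of safety = $15,852,367.50 − $10,986,618.92 = $4,865,749.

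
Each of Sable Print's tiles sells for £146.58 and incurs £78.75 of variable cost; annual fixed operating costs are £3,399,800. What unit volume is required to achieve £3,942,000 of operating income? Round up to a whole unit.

108,239 tiles

Unit CM = price − variable cost = £146.58 − £78.75 = £67.83.
Required volume = (fixed costs + target profit) ÷ CM = (£3,399,800 + £3,942,000) ÷ £67.83 = 108,238.24, so 108,239 tiles.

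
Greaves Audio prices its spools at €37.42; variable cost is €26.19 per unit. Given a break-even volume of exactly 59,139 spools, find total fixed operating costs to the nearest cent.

€664,130.97

Each unit contributes €37.42 − €26.19 = €11.23.
Since BE = FC / CM, FC = 59,139 × €11.23 = €664,130.97.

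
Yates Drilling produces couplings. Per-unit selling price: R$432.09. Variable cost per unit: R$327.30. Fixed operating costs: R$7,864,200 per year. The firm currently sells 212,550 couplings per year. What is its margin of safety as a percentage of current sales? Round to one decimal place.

Unit CM = price − variable cost = R$432.09 − R$327.30 = R$104.79. Break-even units = R$7,864,200 ÷ R$104.79 = 75,047.24; break-even revenue = 75,047.24 × R$432.09 = R$32,427,160.78.
Current sales = 212,550 × R$432.09 = R$91,840,729.50.
Margin of safety = (R$91,840,729.50 − R$32,427,160.78) ÷ R$91,840,729.50 = 64.7%.

64.7%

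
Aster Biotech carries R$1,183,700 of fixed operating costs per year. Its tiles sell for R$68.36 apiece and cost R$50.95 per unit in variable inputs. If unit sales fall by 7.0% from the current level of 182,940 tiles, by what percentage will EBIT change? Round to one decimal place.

At 182,940 units, contribution = 182,940 × R$17.41 = R$3,184,985.40.
Operating income = contribution − fixed costs = R$3,184,985.40 − R$1,183,700 = R$2,001,285.40.
Degree of operating leverage = R$3,184,985.40 / R$2,001,285.40 = 1.5915.
So EBIT moves 1.5915 × (-7.0%) = -11.1%.

-11.1%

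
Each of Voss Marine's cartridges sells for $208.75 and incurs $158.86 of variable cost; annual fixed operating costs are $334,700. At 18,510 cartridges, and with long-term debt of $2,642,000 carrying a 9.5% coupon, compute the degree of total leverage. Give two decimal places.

2.73

Total contribution margin = 18,510 × $49.89 = $923,463.90.
Subtracting fixed costs: EBIT = $923,463.90 − $334,700 = $588,763.90. Interest = $250,990.00.
DOL = $923,463.90 ÷ $588,763.90 = 1.5685; DFL = $588,763.90 ÷ $337,773.90 = 1.7431.
DCL = DOL × DFL = 1.5685 × 1.7431 = 2.7341.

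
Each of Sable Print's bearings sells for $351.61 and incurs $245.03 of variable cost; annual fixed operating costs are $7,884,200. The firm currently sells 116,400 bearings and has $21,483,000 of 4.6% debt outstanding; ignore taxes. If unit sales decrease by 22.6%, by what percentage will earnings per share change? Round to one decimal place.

Contribution at this volume is 116,400 × $106.58 = $12,405,912.00.
Operating income = contribution − fixed costs = $12,405,912.00 − $7,884,200 = $4,521,712.00.
Interest = $988,218.00, so EBIT − I = $3,533,494.00.
Degree of combined leverage = contribution ÷ (EBIT − I) = $12,405,912.00 ÷ $3,533,494.00 = 3.5109.
EPS therefore changes by 3.5109 × (-22.6%) = -79.3%.

-79.3%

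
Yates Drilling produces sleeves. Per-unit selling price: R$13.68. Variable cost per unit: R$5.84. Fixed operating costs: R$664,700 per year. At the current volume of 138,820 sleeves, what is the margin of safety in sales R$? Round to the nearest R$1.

Unit CM = price − variable cost = R$13.68 − R$5.84 = R$7.84. Break-even units = R$664,700 ÷ R$7.84 = 84,783.16; break-even revenue = 84,783.16 × R$13.68 = R$1,159,833.67.
Actual sales revenue = 138,820 × R$13.68 = R$1,899,057.60.
Margin of safety = R$1,899,057.60 − R$1,159,833.67 = R$739,224.

R$739,224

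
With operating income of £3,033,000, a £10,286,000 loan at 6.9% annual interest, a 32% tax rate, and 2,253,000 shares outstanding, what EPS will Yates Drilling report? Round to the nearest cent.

£0.70

Pre-tax income = £3,033,000 − £709,734.00 = £2,323,266.00.
After tax at 32%: net income = £2,323,266.00 × 0.68 = £1,579,820.88.
Per share: £1,579,820.88 / 2,253,000 shares = £0.70.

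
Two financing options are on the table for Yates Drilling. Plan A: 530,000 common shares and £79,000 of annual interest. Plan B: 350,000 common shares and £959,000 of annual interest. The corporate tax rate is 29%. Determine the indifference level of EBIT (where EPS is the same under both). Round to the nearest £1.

£2,670,111

Set EPS_A = EPS_B: (EBIT − £79,000)(1 − 0.29) ÷ 530,000 = (EBIT − £959,000)(1 − 0.29) ÷ 350,000.
Cancelling (1 − t) and cross-multiplying: 350,000·(EBIT − 79,000) = 530,000·(EBIT − 959,000).
Solving, EBIT = (959,000·530,000 − 79,000·350,000) / (530,000 − 350,000) = 480,620,000,000 / 180,000 = 2,670,111.11.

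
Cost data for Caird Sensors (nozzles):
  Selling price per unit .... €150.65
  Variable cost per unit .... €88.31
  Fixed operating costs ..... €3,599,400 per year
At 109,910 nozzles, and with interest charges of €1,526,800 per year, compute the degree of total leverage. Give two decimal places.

3.97

Total contribution margin = 109,910 × €62.34 = €6,851,789.40.
Operating income = contribution − fixed costs = €6,851,789.40 − €3,599,400 = €3,252,389.40. Interest = €1,526,800.00, so EBIT − I = €1,725,589.40.
DCL = contribution ÷ (EBIT − I) = €6,851,789.40 ÷ €1,725,589.40 = 3.9707.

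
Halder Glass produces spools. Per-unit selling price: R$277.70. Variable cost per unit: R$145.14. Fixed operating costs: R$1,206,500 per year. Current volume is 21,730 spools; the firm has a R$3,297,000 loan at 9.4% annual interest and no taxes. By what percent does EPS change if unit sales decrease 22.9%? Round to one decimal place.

Total contribution margin = 21,730 × R$132.56 = R$2,880,528.80.
Subtracting fixed costs: EBIT = R$2,880,528.80 − R$1,206,500 = R$1,674,028.80.
Interest = R$309,918.00, so EBIT − I = R$1,364,110.80.
DCL = total CM / (EBIT − I) = R$2,880,528.80 / R$1,364,110.80 = 2.1117.
EPS therefore changes by 2.1117 × (-22.9%) = -48.4%.

-48.4%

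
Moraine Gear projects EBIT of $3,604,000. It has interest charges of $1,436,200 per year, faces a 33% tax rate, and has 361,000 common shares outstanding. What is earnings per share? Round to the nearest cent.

Interest = $1,436,200.00, so EBT = $3,604,000 − $1,436,200.00 = $2,167,800.00.
Net income = $2,167,800.00 × (1 − 0.33) = $1,452,426.00.
Per share: $1,452,426.00 / 361,000 shares = $4.02.

$4.02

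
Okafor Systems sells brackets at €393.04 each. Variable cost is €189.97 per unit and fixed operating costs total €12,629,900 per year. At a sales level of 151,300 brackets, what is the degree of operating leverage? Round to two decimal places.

1.70

At 151,300 units, contribution = 151,300 × €203.07 = €30,724,491.00.
Subtracting fixed costs: EBIT = €30,724,491.00 − €12,629,900 = €18,094,591.00.
DOL = contribution ÷ EBIT = €30,724,491.00 ÷ €18,094,591.00 = 1.6980.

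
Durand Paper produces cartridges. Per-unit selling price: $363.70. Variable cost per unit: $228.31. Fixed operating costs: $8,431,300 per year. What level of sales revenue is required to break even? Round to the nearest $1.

$22,649,116

CM per unit = $363.70 − $228.31 = $135.39; CM ratio = $135.39 / $363.70 = 0.3723.
Break-even sales = FC ÷ CM ratio = $8,431,300 × $363.70 / $135.39 = $22,649,116.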